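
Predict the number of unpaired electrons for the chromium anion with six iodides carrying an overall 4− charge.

Each iodide is −1; balancing the −4 overall charge requires Cr(II).
Cr sits in group 6, so the d-electron count is 6 − 2 = 4.
The spin state decides the count: Iodide is a weak-field ligand for a first-row metal, so the complex is high-spin.
An octahedral high-spin d⁴ ion is t₂g³e_g¹, giving 4 unpaired electrons.

4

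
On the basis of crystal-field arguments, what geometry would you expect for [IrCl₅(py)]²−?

octahedral

Ligand charges: each chloride is −1; pyridine is neutral. With an overall charge of −2 the iridium centre must be in the +3 oxidation state.
Iridium is a group-9 element; Ir(III) is therefore d⁶.
Coordination number: 6.
Six donors around a single metal centre give an octahedral coordination sphere.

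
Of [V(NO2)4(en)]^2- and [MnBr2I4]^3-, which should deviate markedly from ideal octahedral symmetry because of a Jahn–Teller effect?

[MnBr2I4]^3-

[V(NO2)4(en)]^2-: Summing ligand charges against the −2 overall charge gives an oxidation state of +2 for vanadium. V sits in group 5, so the d-electron count is 5 − 2 = 3. The d³ configuration leaves the e_g set evenly filled (or empty) — no strong Jahn–Teller driving force.
[MnBr2I4]^3-: Summing ligand charges against the −3 overall charge gives an oxidation state of +3 for manganese. Group 7 minus oxidation state 3 gives a d⁴ configuration. Bromide and iodide are weak-field ligands for a first-row metal, so the complex is high-spin. The t₂g³e_g¹ (high-spin) configuration has an unevenly filled e_g set; the Jahn–Teller theorem predicts a tetragonal distortion (typically axial elongation) to lift the degeneracy.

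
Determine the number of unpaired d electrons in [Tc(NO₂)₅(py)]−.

Each nitro (N-bound nitrite) is −1; pyridine is neutral; balancing the −1 overall charge requires Tc(IV).
Technetium is a group-7 element; Tc(IV) is therefore d³.
In an octahedral field the d³ configuration is t₂g³e_g⁰ (only one arrangement possible), giving 3 unpaired electrons.

3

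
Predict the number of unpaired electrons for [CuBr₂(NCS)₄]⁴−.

Summing ligand charges against the −4 overall charge gives an oxidation state of +2 for copper.
Copper is a group-11 element; Cu(II) is therefore d⁹.
In an octahedral field the d⁹ configuration is t₂g⁶e_g³ (only one arrangement possible), giving 1 unpaired electron.

1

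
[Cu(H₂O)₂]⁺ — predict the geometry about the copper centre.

linear

Summing ligand charges against the +1 overall charge gives an oxidation state of +1 for copper.
Group 11 minus oxidation state 1 gives a d¹⁰ configuration.
Coordination number: 2.
A d¹⁰ ion with only two ligands adopts a linear arrangement (sp hybridisation; no CFSE preference).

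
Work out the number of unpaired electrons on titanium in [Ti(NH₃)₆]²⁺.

Ligand charges: ammonia is neutral. With an overall charge of +2 the titanium centre must be in the +2 oxidation state.
Group 4 minus oxidation state 2 gives a d² configuration.
In an octahedral field the d² configuration is t₂g²e_g⁰ (only one arrangement possible), giving 2 unpaired electrons.

2 unpaired electrons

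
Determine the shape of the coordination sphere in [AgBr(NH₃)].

Summing ligand charges against the 0 overall charge gives an oxidation state of +1 for silver.
Group 11 minus oxidation state 1 gives a d¹⁰ configuration.
With 2 monodentate ligands the coordination number is 2.
A d¹⁰ ion with only two ligands adopts a linear arrangement (sp hybridisation; no CFSE preference).

linear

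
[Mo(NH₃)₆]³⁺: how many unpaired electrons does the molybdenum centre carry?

Ammonia is neutral; balancing the +3 overall charge requires Mo(III).
Group 6 minus oxidation state 3 gives a d³ configuration.
In an octahedral field the d³ configuration is t₂g³e_g⁰ (only one arrangement possible), giving 3 unpaired electrons.

3 unpaired electrons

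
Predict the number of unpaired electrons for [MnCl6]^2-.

Each chloride is −1; balancing the −2 overall charge requires Mn(IV).
Manganese is a group-7 element; Mn(IV) is therefore d³.
In an octahedral field the d³ configuration is t₂g³e_g⁰ (only one arrangement possible), giving 3 unpaired electrons.

3 unpaired electrons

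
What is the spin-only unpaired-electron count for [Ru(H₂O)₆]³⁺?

Ligand charges: water is neutral. With an overall charge of +3 the ruthenium centre must be in the +3 oxidation state.
Ruthenium is a group-8 element; Ru(III) is therefore d⁵.
The spin state decides the count: a 4d ion has a large Δₒ and is invariably low-spin.
An octahedral low-spin d⁵ ion is t₂g⁵e_g⁰, giving 1 unpaired electron.

1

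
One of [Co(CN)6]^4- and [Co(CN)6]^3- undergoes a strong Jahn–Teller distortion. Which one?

[Co(CN)6]^4-

[Co(CN)6]^4-: Ligand charges: each cyanide is −1. With an overall charge of −4 the cobalt centre must be in the +2 oxidation state. Group 9 minus oxidation state 2 gives a d⁷ configuration. Cyanide is a strong-field ligand (high in the spectrochemical series) for a first-row metal, so the complex is low-spin. The t₂g⁶e_g¹ (low-spin) configuration has an unevenly filled e_g set; the Jahn–Teller theorem predicts a tetragonal distortion (typically axial elongation) to lift the degeneracy.
[Co(CN)6]^3-: Each cyanide is −1; balancing the −3 overall charge requires Co(III). Group 9 minus oxidation state 3 gives a d⁶ configuration. Co(III) has an exceptionally large octahedral splitting and is low-spin with essentially every ligand except fluoride. The d⁶ configuration leaves the e_g set evenly filled (or empty) — no strong Jahn–Teller driving force.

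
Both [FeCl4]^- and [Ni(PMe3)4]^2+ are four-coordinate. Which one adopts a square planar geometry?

For [FeCl4]^-: Summing ligand charges against the −1 overall charge gives an oxidation state of +3 for iron. Group 8 minus oxidation state 3 gives a d⁵ configuration. A high-spin d⁵ ion has zero CFSE in either geometry, so four ligands adopt the sterically favoured tetrahedral geometry. → tetrahedral.
For [Ni(PMe3)4]^2+: Trimethylphosphine is neutral; balancing the +2 overall charge requires Ni(II). Ni sits in group 10, so the d-electron count is 10 − 2 = 8. Trimethylphosphine is a strong-field ligand (high in the spectrochemical series). A 3d d⁸ ion with strong-field ligands gains enough CFSE to favour square planar over tetrahedral. → square planar.

[Ni(PMe3)4]^2+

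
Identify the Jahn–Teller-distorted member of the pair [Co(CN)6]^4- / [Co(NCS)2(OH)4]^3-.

[Co(CN)6]^4-

[Co(CN)6]^4-: Ligand charges: each cyanide is −1. With an overall charge of −4 the cobalt centre must be in the +2 oxidation state. Group 9 minus oxidation state 2 gives a d⁷ configuration. Cyanide is a strong-field ligand (high in the spectrochemical series) for a first-row metal, so the complex is low-spin. The t₂g⁶e_g¹ (low-spin) configuration has an unevenly filled e_g set; the Jahn–Teller theorem predicts a tetragonal distortion (typically axial elongation) to lift the degeneracy.
[Co(NCS)2(OH)4]^3-: Each isothiocyanate is −1; each hydroxide is −1; balancing the −3 overall charge requires Co(III). Co sits in group 9, so the d-electron count is 9 − 3 = 6. Co(III) has an exceptionally large octahedral splitting and is low-spin with essentially every ligand except fluoride. The d⁶ configuration leaves the e_g set evenly filled (or empty) — no strong Jahn–Teller driving force.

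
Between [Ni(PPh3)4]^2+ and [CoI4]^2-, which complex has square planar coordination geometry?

For [Ni(PPh3)4]^2+: Summing ligand charges against the +2 overall charge gives an oxidation state of +2 for nickel. Nickel is a group-10 element; Ni(II) is therefore d⁸. Triphenylphosphine is a strong-field ligand (high in the spectrochemical series). A 3d d⁸ ion with strong-field ligands gains enough CFSE to favour square planar over tetrahedral. → square planar.
For [CoI4]^2-: Summing ligand charges against the −2 overall charge gives an oxidation state of +2 for cobalt. Cobalt is a group-9 element; Co(II) is therefore d⁷. For a high-spin 3d d⁷ ion with weak-field ligands the small Δₜ gives little square-planar CFSE advantage, so four ligands adopt the sterically favoured tetrahedral geometry. → tetrahedral.

[Ni(PPh3)4]^2+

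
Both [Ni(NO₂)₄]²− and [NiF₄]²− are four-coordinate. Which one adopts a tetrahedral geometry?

For [Ni(NO₂)₄]²−: Each nitro (N-bound nitrite) is −1; balancing the −2 overall charge requires Ni(II). Nickel is a group-10 element; Ni(II) is therefore d⁸. Nitro (N-bound nitrite) is a strong-field ligand (high in the spectrochemical series). A 3d d⁸ ion with strong-field ligands gains enough CFSE to favour square planar over tetrahedral. → square planar.
For [NiF₄]²−: Summing ligand charges against the −2 overall charge gives an oxidation state of +2 for nickel. Group 10 minus oxidation state 2 gives a d⁸ configuration. Fluoride is a weak-field ligand. With weak-field ligands the CFSE gain from square planar is small, so a 3d d⁸ ion takes the sterically preferred tetrahedral geometry. → tetrahedral.

[NiF₄]²−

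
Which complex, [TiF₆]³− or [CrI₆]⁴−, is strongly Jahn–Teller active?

[CrI₆]⁴−

[TiF₆]³−: Summing ligand charges against the −3 overall charge gives an oxidation state of +3 for titanium. Ti sits in group 4, so the d-electron count is 4 − 3 = 1. The d¹ configuration leaves the e_g set evenly filled (or empty) — no strong Jahn–Teller driving force.
[CrI₆]⁴−: Ligand charges: each iodide is −1. With an overall charge of −4 the chromium centre must be in the +2 oxidation state. Group 6 minus oxidation state 2 gives a d⁴ configuration. Iodide is a weak-field ligand for a first-row metal, so the complex is high-spin. The t₂g³e_g¹ (high-spin) configuration has an unevenly filled e_g set; the Jahn–Teller theorem predicts a tetragonal distortion (typically axial elongation) to lift the degeneracy.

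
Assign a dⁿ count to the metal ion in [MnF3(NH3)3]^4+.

d0

Ligand charges: each fluoride is −1; ammonia is neutral. With an overall charge of +4 the manganese centre must be in the +7 oxidation state.
Manganese is a group-7 element; Mn(VII) is therefore d⁰.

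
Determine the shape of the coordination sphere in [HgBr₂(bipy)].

Ligand charges: each bromide is −1; 2,2′-bipyridine is neutral. With an overall charge of 0 the mercury centre must be in the +2 oxidation state.
Mercury is a group-12 element; Hg(II) is therefore d¹⁰.
Counting donor atoms: 2×bromide (monodentate) → 2 donors; 1×2,2′-bipyridine (bidentate) → 2 donors. Coordination number = 4.
A d¹⁰ ion has no crystal-field stabilisation preference between square planar and tetrahedral, so four ligands adopt the sterically favoured tetrahedral geometry.

tetrahedral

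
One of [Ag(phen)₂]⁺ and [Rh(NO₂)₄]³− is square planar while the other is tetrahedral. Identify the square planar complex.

For [Ag(phen)₂]⁺: Ligand charges: 1,10-phenanthroline is neutral. With an overall charge of +1 the silver centre must be in the +1 oxidation state. Ag sits in group 11, so the d-electron count is 11 − 1 = 10. A d¹⁰ ion has no crystal-field stabilisation preference between square planar and tetrahedral, so four ligands adopt the sterically favoured tetrahedral geometry. → tetrahedral.
For [Rh(NO₂)₄]³−: Each nitro (N-bound nitrite) is −1; balancing the −3 overall charge requires Rh(I). Rhodium is a group-9 element; Rh(I) is therefore d⁸. A 4d d⁸ ion has a large crystal-field splitting; square planar leaves the high-energy d_{x²−y²} orbital empty and maximises CFSE. → square planar.

[Rh(NO₂)₄]³−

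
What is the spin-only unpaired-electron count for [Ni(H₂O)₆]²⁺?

Water is neutral; balancing the +2 overall charge requires Ni(II).
Ni sits in group 10, so the d-electron count is 10 − 2 = 8.
In an octahedral field the d⁸ configuration is t₂g⁶e_g² (only one arrangement possible), giving 2 unpaired electrons.

2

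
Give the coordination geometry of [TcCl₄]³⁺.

tetrahedral

Summing ligand charges against the +3 overall charge gives an oxidation state of +7 for technetium.
Technetium is a group-7 element; Tc(VII) is therefore d⁰.
With 4 monodentate ligands the coordination number is 4.
A d⁰ ion has no crystal-field stabilisation preference between square planar and tetrahedral, so four ligands adopt the sterically favoured tetrahedral geometry.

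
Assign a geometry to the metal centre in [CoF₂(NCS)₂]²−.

tetrahedral

Ligand charges: each fluoride is −1; each isothiocyanate is −1. With an overall charge of −2 the cobalt centre must be in the +2 oxidation state.
Group 9 minus oxidation state 2 gives a d⁷ configuration.
With 4 monodentate ligands the coordination number is 4.
Fluoride and isothiocyanate are weak-field ligands.
For a high-spin 3d d⁷ ion with weak-field ligands the small Δₜ gives little square-planar CFSE advantage, so four ligands adopt the sterically favoured tetrahedral geometry.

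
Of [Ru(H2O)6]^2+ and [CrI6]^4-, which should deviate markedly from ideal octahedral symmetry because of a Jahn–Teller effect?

[Ru(H2O)6]^2+: Water is neutral; balancing the +2 overall charge requires Ru(II). Group 8 minus oxidation state 2 gives a d⁶ configuration. A 4d ion has a large Δₒ and is invariably low-spin. The d⁶ configuration leaves the e_g set evenly filled (or empty) — no strong Jahn–Teller driving force.
[CrI6]^4-: Ligand charges: each iodide is −1. With an overall charge of −4 the chromium centre must be in the +2 oxidation state. Cr sits in group 6, so the d-electron count is 6 − 2 = 4. Iodide is a weak-field ligand for a first-row metal, so the complex is high-spin. The t₂g³e_g¹ (high-spin) configuration has an unevenly filled e_g set; the Jahn–Teller theorem predicts a tetragonal distortion (typically axial elongation) to lift the degeneracy.

[CrI6]^4-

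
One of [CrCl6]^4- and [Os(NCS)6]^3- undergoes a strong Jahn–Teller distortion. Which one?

[CrCl6]^4-

[CrCl6]^4-: Summing ligand charges against the −4 overall charge gives an oxidation state of +2 for chromium. Chromium is a group-6 element; Cr(II) is therefore d⁴. Chloride is a weak-field ligand for a first-row metal, so the complex is high-spin. The t₂g³e_g¹ (high-spin) configuration has an unevenly filled e_g set; the Jahn–Teller theorem predicts a tetragonal distortion (typically axial elongation) to lift the degeneracy.
[Os(NCS)6]^3-: Each isothiocyanate is −1; balancing the −3 overall charge requires Os(III). Osmium is a group-8 element; Os(III) is therefore d⁵. A 5d ion has a large Δₒ and is invariably low-spin. The d⁵ configuration leaves the e_g set evenly filled (or empty) — no strong Jahn–Teller driving force.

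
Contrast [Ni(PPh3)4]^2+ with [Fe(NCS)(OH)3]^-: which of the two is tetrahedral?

[Fe(NCS)(OH)3]^-

For [Ni(PPh3)4]^2+: Triphenylphosphine is neutral; balancing the +2 overall charge requires Ni(II). Nickel is a group-10 element; Ni(II) is therefore d⁸. Triphenylphosphine is a strong-field ligand (high in the spectrochemical series). A 3d d⁸ ion with strong-field ligands gains enough CFSE to favour square planar over tetrahedral. → square planar.
For [Fe(NCS)(OH)3]^-: Summing ligand charges against the −1 overall charge gives an oxidation state of +3 for iron. Group 8 minus oxidation state 3 gives a d⁵ configuration. A high-spin d⁵ ion has zero CFSE in either geometry, so four ligands adopt the sterically favoured tetrahedral geometry. → tetrahedral.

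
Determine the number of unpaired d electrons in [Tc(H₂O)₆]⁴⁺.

3 unpaired electrons

Water is neutral; balancing the +4 overall charge requires Tc(IV).
Group 7 minus oxidation state 4 gives a d³ configuration.
In an octahedral field the d³ configuration is t₂g³e_g⁰ (only one arrangement possible), giving 3 unpaired electrons.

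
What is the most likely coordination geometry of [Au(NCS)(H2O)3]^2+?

Ligand charges: each isothiocyanate is −1; water is neutral. With an overall charge of +2 the gold centre must be in the +3 oxidation state.
Au sits in group 11, so the d-electron count is 11 − 3 = 8.
Coordination number: 4.
A 5d d⁸ ion has a large crystal-field splitting; square planar leaves the high-energy d_{x²−y²} orbital empty and maximises CFSE.

square planar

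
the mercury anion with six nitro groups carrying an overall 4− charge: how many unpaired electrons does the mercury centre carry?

0 unpaired electrons

Each nitro (N-bound nitrite) is −1; balancing the −4 overall charge requires Hg(II).
Group 12 minus oxidation state 2 gives a d¹⁰ configuration.
In an octahedral field the d¹⁰ configuration is t₂g⁶e_g⁴, giving 0 unpaired electrons.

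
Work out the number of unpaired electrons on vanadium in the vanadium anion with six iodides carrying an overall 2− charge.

Each iodide is −1; balancing the −2 overall charge requires V(IV).
Vanadium is a group-5 element; V(IV) is therefore d¹.
In an octahedral field the d¹ configuration is t₂g¹e_g⁰ (only one arrangement possible), giving 1 unpaired electron.

1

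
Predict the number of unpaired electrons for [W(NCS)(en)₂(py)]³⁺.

2

Summing ligand charges against the +3 overall charge gives an oxidation state of +4 for tungsten.
Group 6 minus oxidation state 4 gives a d² configuration.
Counting donor atoms: 1×isothiocyanate (monodentate) → 1 donor; 2×ethylenediamine (bidentate) → 4 donors; 1×pyridine (monodentate) → 1 donor. Coordination number = 6.
In an octahedral field the d² configuration is t₂g²e_g⁰ (only one arrangement possible), giving 2 unpaired electrons.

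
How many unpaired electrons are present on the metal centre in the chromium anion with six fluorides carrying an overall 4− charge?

Each fluoride is −1; balancing the −4 overall charge requires Cr(II).
Chromium is a group-6 element; Cr(II) is therefore d⁴.
The spin state decides the count: Fluoride is a weak-field ligand for a first-row metal, so the complex is high-spin.
An octahedral high-spin d⁴ ion is t₂g³e_g¹, giving 4 unpaired electrons.

4 unpaired electrons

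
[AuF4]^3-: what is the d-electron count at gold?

Summing ligand charges against the −3 overall charge gives an oxidation state of +1 for gold.
Group 11 minus oxidation state 1 gives a d¹⁰ configuration.

d¹⁰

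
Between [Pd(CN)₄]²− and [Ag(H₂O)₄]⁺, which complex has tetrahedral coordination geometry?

[Ag(H₂O)₄]⁺

For [Pd(CN)₄]²−: Ligand charges: each cyanide is −1. With an overall charge of −2 the palladium centre must be in the +2 oxidation state. Group 10 minus oxidation state 2 gives a d⁸ configuration. A 4d d⁸ ion has a large crystal-field splitting; square planar leaves the high-energy d_{x²−y²} orbital empty and maximises CFSE. → square planar.
For [Ag(H₂O)₄]⁺: Water is neutral; balancing the +1 overall charge requires Ag(I). Silver is a group-11 element; Ag(I) is therefore d¹⁰. A d¹⁰ ion has no crystal-field stabilisation preference between square planar and tetrahedral, so four ligands adopt the sterically favoured tetrahedral geometry. → tetrahedral.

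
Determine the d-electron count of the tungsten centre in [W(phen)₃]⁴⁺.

Summing ligand charges against the +4 overall charge gives an oxidation state of +4 for tungsten.
W sits in group 6, so the d-electron count is 6 − 4 = 2.

d²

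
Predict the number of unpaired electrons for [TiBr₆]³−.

Each bromide is −1; balancing the −3 overall charge requires Ti(III).
Group 4 minus oxidation state 3 gives a d¹ configuration.
In an octahedral field the d¹ configuration is t₂g¹e_g⁰ (only one arrangement possible), giving 1 unpaired electron.

1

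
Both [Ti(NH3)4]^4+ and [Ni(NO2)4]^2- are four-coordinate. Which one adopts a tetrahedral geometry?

[Ti(NH3)4]^4+

For [Ti(NH3)4]^4+: Ammonia is neutral; balancing the +4 overall charge requires Ti(IV). Titanium is a group-4 element; Ti(IV) is therefore d⁰. A d⁰ ion has no crystal-field stabilisation preference between square planar and tetrahedral, so four ligands adopt the sterically favoured tetrahedral geometry. → tetrahedral.
For [Ni(NO2)4]^2-: Each nitro (N-bound nitrite) is −1; balancing the −2 overall charge requires Ni(II). Nickel is a group-10 element; Ni(II) is therefore d⁸. Nitro (N-bound nitrite) is a strong-field ligand (high in the spectrochemical series). A 3d d⁸ ion with strong-field ligands gains enough CFSE to favour square planar over tetrahedral. → square planar.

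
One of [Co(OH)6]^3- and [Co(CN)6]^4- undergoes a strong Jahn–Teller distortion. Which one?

[Co(OH)6]^3-: Ligand charges: each hydroxide is −1. With an overall charge of −3 the cobalt centre must be in the +3 oxidation state. Group 9 minus oxidation state 3 gives a d⁶ configuration. Co(III) has an exceptionally large octahedral splitting and is low-spin with essentially every ligand except fluoride. The d⁶ configuration leaves the e_g set evenly filled (or empty) — no strong Jahn–Teller driving force.
[Co(CN)6]^4-: Summing ligand charges against the −4 overall charge gives an oxidation state of +2 for cobalt. Cobalt is a group-9 element; Co(II) is therefore d⁷. Cyanide is a strong-field ligand (high in the spectrochemical series) for a first-row metal, so the complex is low-spin. The t₂g⁶e_g¹ (low-spin) configuration has an unevenly filled e_g set; the Jahn–Teller theorem predicts a tetragonal distortion (typically axial elongation) to lift the degeneracy.

[Co(CN)6]^4-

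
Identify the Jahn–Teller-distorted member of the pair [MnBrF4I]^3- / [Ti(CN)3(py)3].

[MnBrF4I]^3-

[MnBrF4I]^3-: Summing ligand charges against the −3 overall charge gives an oxidation state of +3 for manganese. Manganese is a group-7 element; Mn(III) is therefore d⁴. Bromide, fluoride, and iodide are weak-field ligands for a first-row metal, so the complex is high-spin. The t₂g³e_g¹ (high-spin) configuration has an unevenly filled e_g set; the Jahn–Teller theorem predicts a tetragonal distortion (typically axial elongation) to lift the degeneracy.
[Ti(CN)3(py)3]: Ligand charges: each cyanide is −1; pyridine is neutral. With an overall charge of 0 the titanium centre must be in the +3 oxidation state. Group 4 minus oxidation state 3 gives a d¹ configuration. The d¹ configuration leaves the e_g set evenly filled (or empty) — no strong Jahn–Teller driving force.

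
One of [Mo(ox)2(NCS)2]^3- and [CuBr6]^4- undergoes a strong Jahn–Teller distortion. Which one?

[Mo(ox)2(NCS)2]^3-: Ligand charges: each oxalate is −2; each isothiocyanate is −1. With an overall charge of −3 the molybdenum centre must be in the +3 oxidation state. Mo sits in group 6, so the d-electron count is 6 − 3 = 3. The d³ configuration leaves the e_g set evenly filled (or empty) — no strong Jahn–Teller driving force.
[CuBr6]^4-: Summing ligand charges against the −4 overall charge gives an oxidation state of +2 for copper. Copper is a group-11 element; Cu(II) is therefore d⁹. The t₂g⁶e_g³ configuration has an unevenly filled e_g set; the Jahn–Teller theorem predicts a tetragonal distortion (typically axial elongation) to lift the degeneracy.

[CuBr6]^4-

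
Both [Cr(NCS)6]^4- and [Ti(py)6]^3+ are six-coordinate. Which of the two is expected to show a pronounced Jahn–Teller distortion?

[Cr(NCS)6]^4-

[Cr(NCS)6]^4-: Ligand charges: each isothiocyanate is −1. With an overall charge of −4 the chromium centre must be in the +2 oxidation state. Group 6 minus oxidation state 2 gives a d⁴ configuration. Isothiocyanate is a weak-field ligand for a first-row metal, so the complex is high-spin. The t₂g³e_g¹ (high-spin) configuration has an unevenly filled e_g set; the Jahn–Teller theorem predicts a tetragonal distortion (typically axial elongation) to lift the degeneracy.
[Ti(py)6]^3+: Ligand charges: pyridine is neutral. With an overall charge of +3 the titanium centre must be in the +3 oxidation state. Ti sits in group 4, so the d-electron count is 4 − 3 = 1. The d¹ configuration leaves the e_g set evenly filled (or empty) — no strong Jahn–Teller driving force.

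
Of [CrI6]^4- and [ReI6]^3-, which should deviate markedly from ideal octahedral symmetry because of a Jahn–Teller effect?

[CrI6]^4-

[CrI6]^4-: Ligand charges: each iodide is −1. With an overall charge of −4 the chromium centre must be in the +2 oxidation state. Group 6 minus oxidation state 2 gives a d⁴ configuration. Iodide is a weak-field ligand for a first-row metal, so the complex is high-spin. The t₂g³e_g¹ (high-spin) configuration has an unevenly filled e_g set; the Jahn–Teller theorem predicts a tetragonal distortion (typically axial elongation) to lift the degeneracy.
[ReI6]^3-: Summing ligand charges against the −3 overall charge gives an oxidation state of +3 for rhenium. Re sits in group 7, so the d-electron count is 7 − 3 = 4. A 5d ion has a large Δₒ and is invariably low-spin. The d⁴ configuration leaves the e_g set evenly filled (or empty) — no strong Jahn–Teller driving force.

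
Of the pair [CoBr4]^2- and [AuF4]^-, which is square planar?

For [CoBr4]^2-: Each bromide is −1; balancing the −2 overall charge requires Co(II). Cobalt is a group-9 element; Co(II) is therefore d⁷. For a high-spin 3d d⁷ ion with weak-field ligands the small Δₜ gives little square-planar CFSE advantage, so four ligands adopt the sterically favoured tetrahedral geometry. → tetrahedral.
For [AuF4]^-: Summing ligand charges against the −1 overall charge gives an oxidation state of +3 for gold. Gold is a group-11 element; Au(III) is therefore d⁸. A 5d d⁸ ion has a large crystal-field splitting; square planar leaves the high-energy d_{x²−y²} orbital empty and maximises CFSE. → square planar.

[AuF4]^-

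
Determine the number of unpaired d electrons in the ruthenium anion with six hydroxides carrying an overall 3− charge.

Summing ligand charges against the −3 overall charge gives an oxidation state of +3 for ruthenium.
Ru sits in group 8, so the d-electron count is 8 − 3 = 5.
The spin state decides the count: a 4d ion has a large Δₒ and is invariably low-spin.
An octahedral low-spin d⁵ ion is t₂g⁵e_g⁰, giving 1 unpaired electron.

1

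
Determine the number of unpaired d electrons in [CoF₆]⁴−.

3

Ligand charges: each fluoride is −1. With an overall charge of −4 the cobalt centre must be in the +2 oxidation state.
Co sits in group 9, so the d-electron count is 9 − 2 = 7.
The spin state decides the count: Fluoride is a weak-field ligand for a first-row metal, so the complex is high-spin.
An octahedral high-spin d⁷ ion is t₂g⁵e_g², giving 3 unpaired electrons.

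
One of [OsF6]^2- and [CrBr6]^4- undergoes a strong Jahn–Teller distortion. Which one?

[CrBr6]^4-

[OsF6]^2-: Summing ligand charges against the −2 overall charge gives an oxidation state of +4 for osmium. Osmium is a group-8 element; Os(IV) is therefore d⁴. A 5d ion has a large Δₒ and is invariably low-spin. The d⁴ configuration leaves the e_g set evenly filled (or empty) — no strong Jahn–Teller driving force.
[CrBr6]^4-: Each bromide is −1; balancing the −4 overall charge requires Cr(II). Chromium is a group-6 element; Cr(II) is therefore d⁴. Bromide is a weak-field ligand for a first-row metal, so the complex is high-spin. The t₂g³e_g¹ (high-spin) configuration has an unevenly filled e_g set; the Jahn–Teller theorem predicts a tetragonal distortion (typically axial elongation) to lift the degeneracy.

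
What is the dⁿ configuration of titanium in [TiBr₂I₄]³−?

Ligand charges: each bromide is −1; each iodide is −1. With an overall charge of −3 the titanium centre must be in the +3 oxidation state.
Ti sits in group 4, so the d-electron count is 4 − 3 = 1.

d¹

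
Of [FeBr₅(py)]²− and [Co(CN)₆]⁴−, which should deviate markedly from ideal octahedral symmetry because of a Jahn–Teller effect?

[Co(CN)₆]⁴−

[FeBr₅(py)]²−: Ligand charges: each bromide is −1; pyridine is neutral. With an overall charge of −2 the iron centre must be in the +3 oxidation state. Iron is a group-8 element; Fe(III) is therefore d⁵. Bromide is a weak-field ligand for a first-row metal, so the complex is high-spin. The d⁵ configuration leaves the e_g set evenly filled (or empty) — no strong Jahn–Teller driving force.
[Co(CN)₆]⁴−: Each cyanide is −1; balancing the −4 overall charge requires Co(II). Co sits in group 9, so the d-electron count is 9 − 2 = 7. Cyanide is a strong-field ligand (high in the spectrochemical series) for a first-row metal, so the complex is low-spin. The t₂g⁶e_g¹ (low-spin) configuration has an unevenly filled e_g set; the Jahn–Teller theorem predicts a tetragonal distortion (typically axial elongation) to lift the degeneracy.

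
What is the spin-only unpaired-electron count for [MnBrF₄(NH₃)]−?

3

Summing ligand charges against the −1 overall charge gives an oxidation state of +4 for manganese.
Mn sits in group 7, so the d-electron count is 7 − 4 = 3.
In an octahedral field the d³ configuration is t₂g³e_g⁰ (only one arrangement possible), giving 3 unpaired electrons.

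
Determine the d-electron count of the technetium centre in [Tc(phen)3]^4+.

1,10-phenanthroline is neutral; balancing the +4 overall charge requires Tc(IV).
Group 7 minus oxidation state 4 gives a d³ configuration.

d³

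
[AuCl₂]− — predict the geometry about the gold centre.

linear

Each chloride is −1; balancing the −1 overall charge requires Au(I).
Group 11 minus oxidation state 1 gives a d¹⁰ configuration.
With 2 monodentate ligands the coordination number is 2.
A d¹⁰ ion with only two ligands adopts a linear arrangement (sp hybridisation; no CFSE preference).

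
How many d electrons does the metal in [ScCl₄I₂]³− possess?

Each chloride is −1; each iodide is −1; balancing the −3 overall charge requires Sc(III).
Sc sits in group 3, so the d-electron count is 3 − 3 = 0.

d0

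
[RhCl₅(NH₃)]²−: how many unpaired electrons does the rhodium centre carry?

0 unpaired electrons

Summing ligand charges against the −2 overall charge gives an oxidation state of +3 for rhodium.
Rhodium is a group-9 element; Rh(III) is therefore d⁶.
The spin state decides the count: a 4d ion has a large Δₒ and is invariably low-spin.
An octahedral low-spin d⁶ ion is t₂g⁶e_g⁰, giving 0 unpaired electrons.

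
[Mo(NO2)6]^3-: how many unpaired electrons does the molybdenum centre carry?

Each nitro (N-bound nitrite) is −1; balancing the −3 overall charge requires Mo(III).
Mo sits in group 6, so the d-electron count is 6 − 3 = 3.
In an octahedral field the d³ configuration is t₂g³e_g⁰ (only one arrangement possible), giving 3 unpaired electrons.

3 unpaired electrons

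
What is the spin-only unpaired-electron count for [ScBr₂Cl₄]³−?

Each bromide is −1; each chloride is −1; balancing the −3 overall charge requires Sc(III).
Sc sits in group 3, so the d-electron count is 3 − 3 = 0.
In an octahedral field the d⁰ configuration is t₂g⁰e_g⁰, giving 0 unpaired electrons.

0 unpaired electrons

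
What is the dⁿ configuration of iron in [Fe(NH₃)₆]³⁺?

Summing ligand charges against the +3 overall charge gives an oxidation state of +3 for iron.
Iron is a group-8 element; Fe(III) is therefore d⁵.

d⁵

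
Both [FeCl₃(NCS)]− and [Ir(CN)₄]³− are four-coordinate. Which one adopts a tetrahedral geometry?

[FeCl₃(NCS)]−

For [FeCl₃(NCS)]−: Ligand charges: each chloride is −1; each isothiocyanate is −1. With an overall charge of −1 the iron centre must be in the +3 oxidation state. Fe sits in group 8, so the d-electron count is 8 − 3 = 5. A high-spin d⁵ ion has zero CFSE in either geometry, so four ligands adopt the sterically favoured tetrahedral geometry. → tetrahedral.
For [Ir(CN)₄]³−: Ligand charges: each cyanide is −1. With an overall charge of −3 the iridium centre must be in the +1 oxidation state. Iridium is a group-9 element; Ir(I) is therefore d⁸. A 5d d⁸ ion has a large crystal-field splitting; square planar leaves the high-energy d_{x²−y²} orbital empty and maximises CFSE. → square planar.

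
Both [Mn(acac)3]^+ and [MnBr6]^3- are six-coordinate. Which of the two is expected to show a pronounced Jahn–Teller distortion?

[MnBr6]^3-

[Mn(acac)3]^+: Each acetylacetonate is −1; balancing the +1 overall charge requires Mn(IV). Mn sits in group 7, so the d-electron count is 7 − 4 = 3. The d³ configuration leaves the e_g set evenly filled (or empty) — no strong Jahn–Teller driving force.
[MnBr6]^3-: Ligand charges: each bromide is −1. With an overall charge of −3 the manganese centre must be in the +3 oxidation state. Group 7 minus oxidation state 3 gives a d⁴ configuration. Bromide is a weak-field ligand for a first-row metal, so the complex is high-spin. The t₂g³e_g¹ (high-spin) configuration has an unevenly filled e_g set; the Jahn–Teller theorem predicts a tetragonal distortion (typically axial elongation) to lift the degeneracy.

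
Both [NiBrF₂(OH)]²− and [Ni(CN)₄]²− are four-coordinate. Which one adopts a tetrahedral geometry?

[NiBrF₂(OH)]²−

For [NiBrF₂(OH)]²−: Summing ligand charges against the −2 overall charge gives an oxidation state of +2 for nickel. Nickel is a group-10 element; Ni(II) is therefore d⁸. Bromide, fluoride, and hydroxide are weak-field ligands. With weak-field ligands the CFSE gain from square planar is small, so a 3d d⁸ ion takes the sterically preferred tetrahedral geometry. → tetrahedral.
For [Ni(CN)₄]²−: Ligand charges: each cyanide is −1. With an overall charge of −2 the nickel centre must be in the +2 oxidation state. Group 10 minus oxidation state 2 gives a d⁸ configuration. Cyanide is a strong-field ligand (high in the spectrochemical series). A 3d d⁸ ion with strong-field ligands gains enough CFSE to favour square planar over tetrahedral. → square planar.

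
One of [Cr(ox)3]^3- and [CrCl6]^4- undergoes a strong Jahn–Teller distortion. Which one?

[CrCl6]^4-

[Cr(ox)3]^3-: Each oxalate is −2; balancing the −3 overall charge requires Cr(III). Group 6 minus oxidation state 3 gives a d³ configuration. The d³ configuration leaves the e_g set evenly filled (or empty) — no strong Jahn–Teller driving force.
[CrCl6]^4-: Summing ligand charges against the −4 overall charge gives an oxidation state of +2 for chromium. Group 6 minus oxidation state 2 gives a d⁴ configuration. Chloride is a weak-field ligand for a first-row metal, so the complex is high-spin. The t₂g³e_g¹ (high-spin) configuration has an unevenly filled e_g set; the Jahn–Teller theorem predicts a tetragonal distortion (typically axial elongation) to lift the degeneracy.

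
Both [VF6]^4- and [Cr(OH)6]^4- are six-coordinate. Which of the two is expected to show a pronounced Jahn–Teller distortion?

[VF6]^4-: Each fluoride is −1; balancing the −4 overall charge requires V(II). Group 5 minus oxidation state 2 gives a d³ configuration. The d³ configuration leaves the e_g set evenly filled (or empty) — no strong Jahn–Teller driving force.
[Cr(OH)6]^4-: Ligand charges: each hydroxide is −1. With an overall charge of −4 the chromium centre must be in the +2 oxidation state. Chromium is a group-6 element; Cr(II) is therefore d⁴. Hydroxide is a weak-field ligand for a first-row metal, so the complex is high-spin. The t₂g³e_g¹ (high-spin) configuration has an unevenly filled e_g set; the Jahn–Teller theorem predicts a tetragonal distortion (typically axial elongation) to lift the degeneracy.

[Cr(OH)6]^4-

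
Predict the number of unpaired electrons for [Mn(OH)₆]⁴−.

Ligand charges: each hydroxide is −1. With an overall charge of −4 the manganese centre must be in the +2 oxidation state.
Mn sits in group 7, so the d-electron count is 7 − 2 = 5.
The spin state decides the count: Hydroxide is a weak-field ligand for a first-row metal, so the complex is high-spin.
An octahedral high-spin d⁵ ion is t₂g³e_g², giving 5 unpaired electrons.

5 unpaired electrons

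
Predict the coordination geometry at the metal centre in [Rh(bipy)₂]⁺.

square planar

Summing ligand charges against the +1 overall charge gives an oxidation state of +1 for rhodium.
Rh sits in group 9, so the d-electron count is 9 − 1 = 8.
Counting donor atoms: 2×2,2′-bipyridine (bidentate) → 4 donors. Coordination number = 4.
A 4d d⁸ ion has a large crystal-field splitting; square planar leaves the high-energy d_{x²−y²} orbital empty and maximises CFSE.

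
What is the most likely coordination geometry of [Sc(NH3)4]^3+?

tetrahedral

Summing ligand charges against the +3 overall charge gives an oxidation state of +3 for scandium.
Scandium is a group-3 element; Sc(III) is therefore d⁰.
Coordination number: 4.
A d⁰ ion has no crystal-field stabilisation preference between square planar and tetrahedral, so four ligands adopt the sterically favoured tetrahedral geometry.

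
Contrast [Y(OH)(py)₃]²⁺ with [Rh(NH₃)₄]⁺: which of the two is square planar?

[Rh(NH₃)₄]⁺

For [Y(OH)(py)₃]²⁺: Ligand charges: each hydroxide is −1; pyridine is neutral. With an overall charge of +2 the yttrium centre must be in the +3 oxidation state. Yttrium is a group-3 element; Y(III) is therefore d⁰. A d⁰ ion has no crystal-field stabilisation preference between square planar and tetrahedral, so four ligands adopt the sterically favoured tetrahedral geometry. → tetrahedral.
For [Rh(NH₃)₄]⁺: Ligand charges: ammonia is neutral. With an overall charge of +1 the rhodium centre must be in the +1 oxidation state. Rh sits in group 9, so the d-electron count is 9 − 1 = 8. A 4d d⁸ ion has a large crystal-field splitting; square planar leaves the high-energy d_{x²−y²} orbital empty and maximises CFSE. → square planar.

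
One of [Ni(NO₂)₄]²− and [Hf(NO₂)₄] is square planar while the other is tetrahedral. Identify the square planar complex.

[Ni(NO₂)₄]²−

For [Ni(NO₂)₄]²−: Summing ligand charges against the −2 overall charge gives an oxidation state of +2 for nickel. Group 10 minus oxidation state 2 gives a d⁸ configuration. Nitro (N-bound nitrite) is a strong-field ligand (high in the spectrochemical series). A 3d d⁸ ion with strong-field ligands gains enough CFSE to favour square planar over tetrahedral. → square planar.
For [Hf(NO₂)₄]: Ligand charges: each nitro (N-bound nitrite) is −1. With an overall charge of 0 the hafnium centre must be in the +4 oxidation state. Hf sits in group 4, so the d-electron count is 4 − 4 = 0. A d⁰ ion has no crystal-field stabilisation preference between square planar and tetrahedral, so four ligands adopt the sterically favoured tetrahedral geometry. → tetrahedral.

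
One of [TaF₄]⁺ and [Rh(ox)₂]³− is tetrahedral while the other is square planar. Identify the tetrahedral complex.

[TaF₄]⁺

For [TaF₄]⁺: Each fluoride is −1; balancing the +1 overall charge requires Ta(V). Ta sits in group 5, so the d-electron count is 5 − 5 = 0. A d⁰ ion has no crystal-field stabilisation preference between square planar and tetrahedral, so four ligands adopt the sterically favoured tetrahedral geometry. → tetrahedral.
For [Rh(ox)₂]³−: Ligand charges: each oxalate is −2. With an overall charge of −3 the rhodium centre must be in the +1 oxidation state. Group 9 minus oxidation state 1 gives a d⁸ configuration. A 4d d⁸ ion has a large crystal-field splitting; square planar leaves the high-energy d_{x²−y²} orbital empty and maximises CFSE. → square planar.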